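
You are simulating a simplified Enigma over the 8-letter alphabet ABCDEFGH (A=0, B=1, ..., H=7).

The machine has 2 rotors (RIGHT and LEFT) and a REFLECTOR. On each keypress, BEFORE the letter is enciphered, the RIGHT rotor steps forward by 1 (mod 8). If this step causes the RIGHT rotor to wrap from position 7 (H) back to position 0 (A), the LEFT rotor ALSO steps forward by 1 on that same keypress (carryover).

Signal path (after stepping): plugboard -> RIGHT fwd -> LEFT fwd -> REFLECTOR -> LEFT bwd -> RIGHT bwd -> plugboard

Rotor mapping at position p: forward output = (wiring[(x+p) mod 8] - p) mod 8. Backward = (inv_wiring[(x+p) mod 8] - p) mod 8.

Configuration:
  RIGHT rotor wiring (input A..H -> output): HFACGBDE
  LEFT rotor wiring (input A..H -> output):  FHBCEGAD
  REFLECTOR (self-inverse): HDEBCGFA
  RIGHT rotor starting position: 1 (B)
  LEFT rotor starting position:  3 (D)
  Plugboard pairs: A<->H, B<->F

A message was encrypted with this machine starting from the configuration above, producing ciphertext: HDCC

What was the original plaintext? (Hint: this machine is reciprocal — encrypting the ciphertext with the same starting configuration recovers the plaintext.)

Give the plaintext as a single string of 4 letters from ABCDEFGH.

Answer: GBEB

Derivation:
Char 1 ('H'): step: R->2, L=3; H->plug->A->R->G->L->E->refl->C->L'->F->R'->G->plug->G
Char 2 ('D'): step: R->3, L=3; D->plug->D->R->A->L->H->refl->A->L'->E->R'->F->plug->B
Char 3 ('C'): step: R->4, L=3; C->plug->C->R->H->L->G->refl->F->L'->D->R'->E->plug->E
Char 4 ('C'): step: R->5, L=3; C->plug->C->R->H->L->G->refl->F->L'->D->R'->F->plug->B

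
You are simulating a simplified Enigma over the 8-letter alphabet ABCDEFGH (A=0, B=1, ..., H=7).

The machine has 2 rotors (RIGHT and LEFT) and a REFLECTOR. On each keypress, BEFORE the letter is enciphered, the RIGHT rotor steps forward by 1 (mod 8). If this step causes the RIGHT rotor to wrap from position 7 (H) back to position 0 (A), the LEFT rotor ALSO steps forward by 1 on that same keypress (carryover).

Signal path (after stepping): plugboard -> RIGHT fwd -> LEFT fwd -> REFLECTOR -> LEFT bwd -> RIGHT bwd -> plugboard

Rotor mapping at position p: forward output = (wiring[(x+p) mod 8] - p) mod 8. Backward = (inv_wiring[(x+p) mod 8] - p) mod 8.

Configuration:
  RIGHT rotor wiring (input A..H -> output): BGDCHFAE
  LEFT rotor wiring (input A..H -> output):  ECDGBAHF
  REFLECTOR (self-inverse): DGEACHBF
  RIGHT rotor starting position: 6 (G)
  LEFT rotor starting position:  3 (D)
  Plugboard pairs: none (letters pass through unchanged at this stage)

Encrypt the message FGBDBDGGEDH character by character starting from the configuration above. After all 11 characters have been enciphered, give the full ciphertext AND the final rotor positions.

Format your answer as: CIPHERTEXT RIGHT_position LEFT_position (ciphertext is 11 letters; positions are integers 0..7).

Char 1 ('F'): step: R->7, L=3; F->plug->F->R->A->L->D->refl->A->L'->H->R'->C->plug->C
Char 2 ('G'): step: R->0, L->4 (L advanced); G->plug->G->R->A->L->F->refl->H->L'->G->R'->B->plug->B
Char 3 ('B'): step: R->1, L=4; B->plug->B->R->C->L->D->refl->A->L'->E->R'->E->plug->E
Char 4 ('D'): step: R->2, L=4; D->plug->D->R->D->L->B->refl->G->L'->F->R'->C->plug->C
Char 5 ('B'): step: R->3, L=4; B->plug->B->R->E->L->A->refl->D->L'->C->R'->C->plug->C
Char 6 ('D'): step: R->4, L=4; D->plug->D->R->A->L->F->refl->H->L'->G->R'->H->plug->H
Char 7 ('G'): step: R->5, L=4; G->plug->G->R->F->L->G->refl->B->L'->D->R'->B->plug->B
Char 8 ('G'): step: R->6, L=4; G->plug->G->R->B->L->E->refl->C->L'->H->R'->H->plug->H
Char 9 ('E'): step: R->7, L=4; E->plug->E->R->D->L->B->refl->G->L'->F->R'->A->plug->A
Char 10 ('D'): step: R->0, L->5 (L advanced); D->plug->D->R->C->L->A->refl->D->L'->A->R'->G->plug->G
Char 11 ('H'): step: R->1, L=5; H->plug->H->R->A->L->D->refl->A->L'->C->R'->B->plug->B
Final: ciphertext=CBECCHBHAGB, RIGHT=1, LEFT=5

Answer: CBECCHBHAGB 1 5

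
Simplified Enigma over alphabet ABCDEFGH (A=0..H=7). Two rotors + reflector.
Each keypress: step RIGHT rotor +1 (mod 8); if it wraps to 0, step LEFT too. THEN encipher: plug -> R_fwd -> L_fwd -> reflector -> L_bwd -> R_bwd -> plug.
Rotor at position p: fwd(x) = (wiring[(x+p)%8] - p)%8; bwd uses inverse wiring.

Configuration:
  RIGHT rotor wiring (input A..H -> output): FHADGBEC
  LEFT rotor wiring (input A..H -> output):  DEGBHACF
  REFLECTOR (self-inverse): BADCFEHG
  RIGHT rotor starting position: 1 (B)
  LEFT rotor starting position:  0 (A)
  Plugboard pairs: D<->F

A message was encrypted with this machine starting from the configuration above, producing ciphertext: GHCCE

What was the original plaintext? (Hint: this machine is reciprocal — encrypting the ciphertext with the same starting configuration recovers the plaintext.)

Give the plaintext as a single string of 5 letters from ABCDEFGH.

Char 1 ('G'): step: R->2, L=0; G->plug->G->R->D->L->B->refl->A->L'->F->R'->H->plug->H
Char 2 ('H'): step: R->3, L=0; H->plug->H->R->F->L->A->refl->B->L'->D->R'->B->plug->B
Char 3 ('C'): step: R->4, L=0; C->plug->C->R->A->L->D->refl->C->L'->G->R'->D->plug->F
Char 4 ('C'): step: R->5, L=0; C->plug->C->R->F->L->A->refl->B->L'->D->R'->F->plug->D
Char 5 ('E'): step: R->6, L=0; E->plug->E->R->C->L->G->refl->H->L'->E->R'->B->plug->B

Answer: HBFDB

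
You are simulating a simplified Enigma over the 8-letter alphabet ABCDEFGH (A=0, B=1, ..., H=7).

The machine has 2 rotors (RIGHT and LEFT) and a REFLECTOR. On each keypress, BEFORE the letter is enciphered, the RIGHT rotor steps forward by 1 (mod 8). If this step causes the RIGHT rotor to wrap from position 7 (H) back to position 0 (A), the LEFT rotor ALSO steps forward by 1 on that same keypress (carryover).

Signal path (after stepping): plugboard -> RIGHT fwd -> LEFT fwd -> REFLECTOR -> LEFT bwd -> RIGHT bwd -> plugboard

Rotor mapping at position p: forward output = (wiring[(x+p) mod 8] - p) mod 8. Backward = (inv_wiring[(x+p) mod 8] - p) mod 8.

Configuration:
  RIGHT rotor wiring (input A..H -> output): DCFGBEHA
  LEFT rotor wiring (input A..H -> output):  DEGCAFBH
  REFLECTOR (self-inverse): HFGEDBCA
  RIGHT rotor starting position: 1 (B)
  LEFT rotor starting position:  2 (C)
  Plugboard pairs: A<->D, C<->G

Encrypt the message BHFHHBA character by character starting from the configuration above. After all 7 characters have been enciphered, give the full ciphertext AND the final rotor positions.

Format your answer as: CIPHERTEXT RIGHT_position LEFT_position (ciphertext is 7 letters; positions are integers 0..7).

Char 1 ('B'): step: R->2, L=2; B->plug->B->R->E->L->H->refl->A->L'->B->R'->G->plug->C
Char 2 ('H'): step: R->3, L=2; H->plug->H->R->C->L->G->refl->C->L'->H->R'->G->plug->C
Char 3 ('F'): step: R->4, L=2; F->plug->F->R->G->L->B->refl->F->L'->F->R'->A->plug->D
Char 4 ('H'): step: R->5, L=2; H->plug->H->R->E->L->H->refl->A->L'->B->R'->G->plug->C
Char 5 ('H'): step: R->6, L=2; H->plug->H->R->G->L->B->refl->F->L'->F->R'->C->plug->G
Char 6 ('B'): step: R->7, L=2; B->plug->B->R->E->L->H->refl->A->L'->B->R'->A->plug->D
Char 7 ('A'): step: R->0, L->3 (L advanced); A->plug->D->R->G->L->B->refl->F->L'->B->R'->E->plug->E
Final: ciphertext=CCDCGDE, RIGHT=0, LEFT=3

Answer: CCDCGDE 0 3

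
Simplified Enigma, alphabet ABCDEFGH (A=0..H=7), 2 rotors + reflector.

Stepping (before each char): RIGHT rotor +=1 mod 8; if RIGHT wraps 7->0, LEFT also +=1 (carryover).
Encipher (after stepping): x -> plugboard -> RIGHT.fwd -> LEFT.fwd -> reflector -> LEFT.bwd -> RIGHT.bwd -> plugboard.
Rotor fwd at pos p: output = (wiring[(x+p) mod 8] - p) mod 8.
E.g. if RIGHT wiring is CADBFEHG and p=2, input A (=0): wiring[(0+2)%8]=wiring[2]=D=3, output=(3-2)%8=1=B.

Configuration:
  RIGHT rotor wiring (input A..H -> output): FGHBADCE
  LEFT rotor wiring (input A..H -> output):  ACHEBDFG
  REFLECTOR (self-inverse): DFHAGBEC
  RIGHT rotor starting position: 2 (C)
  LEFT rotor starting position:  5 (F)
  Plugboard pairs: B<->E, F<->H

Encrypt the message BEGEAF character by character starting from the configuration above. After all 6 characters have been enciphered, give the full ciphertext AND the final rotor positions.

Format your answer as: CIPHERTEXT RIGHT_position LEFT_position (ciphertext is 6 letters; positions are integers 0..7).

Answer: GDHFEC 0 6

Derivation:
Char 1 ('B'): step: R->3, L=5; B->plug->E->R->B->L->A->refl->D->L'->D->R'->G->plug->G
Char 2 ('E'): step: R->4, L=5; E->plug->B->R->H->L->E->refl->G->L'->A->R'->D->plug->D
Char 3 ('G'): step: R->5, L=5; G->plug->G->R->E->L->F->refl->B->L'->C->R'->F->plug->H
Char 4 ('E'): step: R->6, L=5; E->plug->B->R->G->L->H->refl->C->L'->F->R'->H->plug->F
Char 5 ('A'): step: R->7, L=5; A->plug->A->R->F->L->C->refl->H->L'->G->R'->B->plug->E
Char 6 ('F'): step: R->0, L->6 (L advanced); F->plug->H->R->E->L->B->refl->F->L'->H->R'->C->plug->C
Final: ciphertext=GDHFEC, RIGHT=0, LEFT=6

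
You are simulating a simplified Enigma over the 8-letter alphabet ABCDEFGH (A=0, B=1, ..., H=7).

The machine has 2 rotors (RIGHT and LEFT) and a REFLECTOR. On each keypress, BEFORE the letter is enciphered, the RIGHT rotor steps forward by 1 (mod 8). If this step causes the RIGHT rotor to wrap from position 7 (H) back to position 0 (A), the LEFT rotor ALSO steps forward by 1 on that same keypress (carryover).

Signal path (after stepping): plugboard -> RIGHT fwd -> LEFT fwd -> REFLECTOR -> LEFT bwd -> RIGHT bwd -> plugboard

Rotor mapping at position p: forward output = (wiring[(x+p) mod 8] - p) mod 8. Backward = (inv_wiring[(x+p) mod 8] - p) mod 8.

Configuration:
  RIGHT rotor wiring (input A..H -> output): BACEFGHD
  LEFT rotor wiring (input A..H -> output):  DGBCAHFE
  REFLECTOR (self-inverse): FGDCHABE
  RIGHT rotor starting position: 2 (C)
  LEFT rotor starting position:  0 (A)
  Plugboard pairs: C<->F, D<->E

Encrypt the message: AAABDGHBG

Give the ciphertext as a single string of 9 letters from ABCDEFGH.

Answer: BBBGGCBEF

Derivation:
Char 1 ('A'): step: R->3, L=0; A->plug->A->R->B->L->G->refl->B->L'->C->R'->B->plug->B
Char 2 ('A'): step: R->4, L=0; A->plug->A->R->B->L->G->refl->B->L'->C->R'->B->plug->B
Char 3 ('A'): step: R->5, L=0; A->plug->A->R->B->L->G->refl->B->L'->C->R'->B->plug->B
Char 4 ('B'): step: R->6, L=0; B->plug->B->R->F->L->H->refl->E->L'->H->R'->G->plug->G
Char 5 ('D'): step: R->7, L=0; D->plug->E->R->F->L->H->refl->E->L'->H->R'->G->plug->G
Char 6 ('G'): step: R->0, L->1 (L advanced); G->plug->G->R->H->L->C->refl->D->L'->G->R'->F->plug->C
Char 7 ('H'): step: R->1, L=1; H->plug->H->R->A->L->F->refl->A->L'->B->R'->B->plug->B
Char 8 ('B'): step: R->2, L=1; B->plug->B->R->C->L->B->refl->G->L'->E->R'->D->plug->E
Char 9 ('G'): step: R->3, L=1; G->plug->G->R->F->L->E->refl->H->L'->D->R'->C->plug->F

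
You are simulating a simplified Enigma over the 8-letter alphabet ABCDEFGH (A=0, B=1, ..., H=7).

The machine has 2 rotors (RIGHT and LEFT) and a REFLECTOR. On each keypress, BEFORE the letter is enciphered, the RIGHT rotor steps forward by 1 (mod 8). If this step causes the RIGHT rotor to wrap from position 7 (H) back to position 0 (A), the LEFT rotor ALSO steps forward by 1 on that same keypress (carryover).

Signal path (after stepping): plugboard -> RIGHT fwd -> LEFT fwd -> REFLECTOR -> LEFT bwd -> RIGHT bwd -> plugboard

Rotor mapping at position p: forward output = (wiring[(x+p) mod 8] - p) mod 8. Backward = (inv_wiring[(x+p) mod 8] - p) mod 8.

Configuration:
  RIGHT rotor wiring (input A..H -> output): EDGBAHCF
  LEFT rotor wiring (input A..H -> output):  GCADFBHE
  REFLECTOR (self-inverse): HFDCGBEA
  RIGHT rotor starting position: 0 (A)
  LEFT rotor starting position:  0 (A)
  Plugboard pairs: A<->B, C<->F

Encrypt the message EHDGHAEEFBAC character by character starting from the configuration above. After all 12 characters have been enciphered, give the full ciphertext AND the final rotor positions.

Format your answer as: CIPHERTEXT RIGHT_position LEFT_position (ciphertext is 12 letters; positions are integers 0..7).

Answer: BCGFCEBCDHHE 4 1

Derivation:
Char 1 ('E'): step: R->1, L=0; E->plug->E->R->G->L->H->refl->A->L'->C->R'->A->plug->B
Char 2 ('H'): step: R->2, L=0; H->plug->H->R->B->L->C->refl->D->L'->D->R'->F->plug->C
Char 3 ('D'): step: R->3, L=0; D->plug->D->R->H->L->E->refl->G->L'->A->R'->G->plug->G
Char 4 ('G'): step: R->4, L=0; G->plug->G->R->C->L->A->refl->H->L'->G->R'->C->plug->F
Char 5 ('H'): step: R->5, L=0; H->plug->H->R->D->L->D->refl->C->L'->B->R'->F->plug->C
Char 6 ('A'): step: R->6, L=0; A->plug->B->R->H->L->E->refl->G->L'->A->R'->E->plug->E
Char 7 ('E'): step: R->7, L=0; E->plug->E->R->C->L->A->refl->H->L'->G->R'->A->plug->B
Char 8 ('E'): step: R->0, L->1 (L advanced); E->plug->E->R->A->L->B->refl->F->L'->H->R'->F->plug->C
Char 9 ('F'): step: R->1, L=1; F->plug->C->R->A->L->B->refl->F->L'->H->R'->D->plug->D
Char 10 ('B'): step: R->2, L=1; B->plug->A->R->E->L->A->refl->H->L'->B->R'->H->plug->H
Char 11 ('A'): step: R->3, L=1; A->plug->B->R->F->L->G->refl->E->L'->D->R'->H->plug->H
Char 12 ('C'): step: R->4, L=1; C->plug->F->R->H->L->F->refl->B->L'->A->R'->E->plug->E
Final: ciphertext=BCGFCEBCDHHE, RIGHT=4, LEFT=1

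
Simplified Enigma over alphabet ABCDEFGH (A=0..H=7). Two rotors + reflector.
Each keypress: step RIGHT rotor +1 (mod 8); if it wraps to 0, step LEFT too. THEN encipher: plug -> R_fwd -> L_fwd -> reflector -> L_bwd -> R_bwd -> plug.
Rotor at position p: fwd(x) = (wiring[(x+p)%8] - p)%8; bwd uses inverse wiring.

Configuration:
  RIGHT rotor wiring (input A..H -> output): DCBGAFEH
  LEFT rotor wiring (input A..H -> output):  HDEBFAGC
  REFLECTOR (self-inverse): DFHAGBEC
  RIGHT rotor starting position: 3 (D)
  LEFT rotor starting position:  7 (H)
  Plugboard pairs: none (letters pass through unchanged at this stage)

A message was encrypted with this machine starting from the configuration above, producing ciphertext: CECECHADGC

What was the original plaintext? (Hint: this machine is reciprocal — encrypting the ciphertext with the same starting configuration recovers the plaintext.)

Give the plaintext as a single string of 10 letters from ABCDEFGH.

Char 1 ('C'): step: R->4, L=7; C->plug->C->R->A->L->D->refl->A->L'->B->R'->B->plug->B
Char 2 ('E'): step: R->5, L=7; E->plug->E->R->F->L->G->refl->E->L'->C->R'->C->plug->C
Char 3 ('C'): step: R->6, L=7; C->plug->C->R->F->L->G->refl->E->L'->C->R'->G->plug->G
Char 4 ('E'): step: R->7, L=7; E->plug->E->R->H->L->H->refl->C->L'->E->R'->B->plug->B
Char 5 ('C'): step: R->0, L->0 (L advanced); C->plug->C->R->B->L->D->refl->A->L'->F->R'->F->plug->F
Char 6 ('H'): step: R->1, L=0; H->plug->H->R->C->L->E->refl->G->L'->G->R'->G->plug->G
Char 7 ('A'): step: R->2, L=0; A->plug->A->R->H->L->C->refl->H->L'->A->R'->H->plug->H
Char 8 ('D'): step: R->3, L=0; D->plug->D->R->B->L->D->refl->A->L'->F->R'->B->plug->B
Char 9 ('G'): step: R->4, L=0; G->plug->G->R->F->L->A->refl->D->L'->B->R'->B->plug->B
Char 10 ('C'): step: R->5, L=0; C->plug->C->R->C->L->E->refl->G->L'->G->R'->D->plug->D

Answer: BCGBFGHBBD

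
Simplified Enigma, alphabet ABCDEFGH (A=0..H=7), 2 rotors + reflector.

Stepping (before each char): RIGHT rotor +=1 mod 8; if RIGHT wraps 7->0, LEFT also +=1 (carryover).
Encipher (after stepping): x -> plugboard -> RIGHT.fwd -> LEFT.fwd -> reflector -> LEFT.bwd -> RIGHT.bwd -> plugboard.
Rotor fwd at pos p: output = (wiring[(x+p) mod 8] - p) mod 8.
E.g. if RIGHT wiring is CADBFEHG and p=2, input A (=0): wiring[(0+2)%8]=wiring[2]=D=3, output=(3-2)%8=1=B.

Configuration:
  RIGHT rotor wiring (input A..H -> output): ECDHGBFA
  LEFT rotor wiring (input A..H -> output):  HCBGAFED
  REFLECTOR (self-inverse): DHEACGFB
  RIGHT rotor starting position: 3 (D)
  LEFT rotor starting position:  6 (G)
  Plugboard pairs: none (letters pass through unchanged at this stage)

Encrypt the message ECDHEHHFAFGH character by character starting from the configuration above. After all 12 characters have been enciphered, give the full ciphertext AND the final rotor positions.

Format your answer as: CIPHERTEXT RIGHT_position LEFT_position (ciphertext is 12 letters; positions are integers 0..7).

Answer: CFECDEEDCDHF 7 7

Derivation:
Char 1 ('E'): step: R->4, L=6; E->plug->E->R->A->L->G->refl->F->L'->B->R'->C->plug->C
Char 2 ('C'): step: R->5, L=6; C->plug->C->R->D->L->E->refl->C->L'->G->R'->F->plug->F
Char 3 ('D'): step: R->6, L=6; D->plug->D->R->E->L->D->refl->A->L'->F->R'->E->plug->E
Char 4 ('H'): step: R->7, L=6; H->plug->H->R->G->L->C->refl->E->L'->D->R'->C->plug->C
Char 5 ('E'): step: R->0, L->7 (L advanced); E->plug->E->R->G->L->G->refl->F->L'->H->R'->D->plug->D
Char 6 ('H'): step: R->1, L=7; H->plug->H->R->D->L->C->refl->E->L'->A->R'->E->plug->E
Char 7 ('H'): step: R->2, L=7; H->plug->H->R->A->L->E->refl->C->L'->D->R'->E->plug->E
Char 8 ('F'): step: R->3, L=7; F->plug->F->R->B->L->A->refl->D->L'->C->R'->D->plug->D
Char 9 ('A'): step: R->4, L=7; A->plug->A->R->C->L->D->refl->A->L'->B->R'->C->plug->C
Char 10 ('F'): step: R->5, L=7; F->plug->F->R->G->L->G->refl->F->L'->H->R'->D->plug->D
Char 11 ('G'): step: R->6, L=7; G->plug->G->R->A->L->E->refl->C->L'->D->R'->H->plug->H
Char 12 ('H'): step: R->7, L=7; H->plug->H->R->G->L->G->refl->F->L'->H->R'->F->plug->F
Final: ciphertext=CFECDEEDCDHF, RIGHT=7, LEFT=7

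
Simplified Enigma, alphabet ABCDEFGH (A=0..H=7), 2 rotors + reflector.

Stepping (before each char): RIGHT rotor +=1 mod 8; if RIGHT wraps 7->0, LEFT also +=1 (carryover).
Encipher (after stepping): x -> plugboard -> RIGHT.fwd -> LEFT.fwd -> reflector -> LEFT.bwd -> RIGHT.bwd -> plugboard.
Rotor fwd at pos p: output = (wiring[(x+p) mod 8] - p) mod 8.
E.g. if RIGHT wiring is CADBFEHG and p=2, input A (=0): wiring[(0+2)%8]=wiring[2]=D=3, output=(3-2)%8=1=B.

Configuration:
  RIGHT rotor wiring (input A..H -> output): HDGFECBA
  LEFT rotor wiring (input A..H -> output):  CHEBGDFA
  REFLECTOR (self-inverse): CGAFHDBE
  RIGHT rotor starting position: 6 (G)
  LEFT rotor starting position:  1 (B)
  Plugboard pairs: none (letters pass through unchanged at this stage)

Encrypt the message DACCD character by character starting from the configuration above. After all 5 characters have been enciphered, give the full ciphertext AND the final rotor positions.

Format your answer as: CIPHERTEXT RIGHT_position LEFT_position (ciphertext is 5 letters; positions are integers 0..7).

Answer: BEGHG 3 2

Derivation:
Char 1 ('D'): step: R->7, L=1; D->plug->D->R->H->L->B->refl->G->L'->A->R'->B->plug->B
Char 2 ('A'): step: R->0, L->2 (L advanced); A->plug->A->R->H->L->F->refl->D->L'->E->R'->E->plug->E
Char 3 ('C'): step: R->1, L=2; C->plug->C->R->E->L->D->refl->F->L'->H->R'->G->plug->G
Char 4 ('C'): step: R->2, L=2; C->plug->C->R->C->L->E->refl->H->L'->B->R'->H->plug->H
Char 5 ('D'): step: R->3, L=2; D->plug->D->R->G->L->A->refl->C->L'->A->R'->G->plug->G
Final: ciphertext=BEGHG, RIGHT=3, LEFT=2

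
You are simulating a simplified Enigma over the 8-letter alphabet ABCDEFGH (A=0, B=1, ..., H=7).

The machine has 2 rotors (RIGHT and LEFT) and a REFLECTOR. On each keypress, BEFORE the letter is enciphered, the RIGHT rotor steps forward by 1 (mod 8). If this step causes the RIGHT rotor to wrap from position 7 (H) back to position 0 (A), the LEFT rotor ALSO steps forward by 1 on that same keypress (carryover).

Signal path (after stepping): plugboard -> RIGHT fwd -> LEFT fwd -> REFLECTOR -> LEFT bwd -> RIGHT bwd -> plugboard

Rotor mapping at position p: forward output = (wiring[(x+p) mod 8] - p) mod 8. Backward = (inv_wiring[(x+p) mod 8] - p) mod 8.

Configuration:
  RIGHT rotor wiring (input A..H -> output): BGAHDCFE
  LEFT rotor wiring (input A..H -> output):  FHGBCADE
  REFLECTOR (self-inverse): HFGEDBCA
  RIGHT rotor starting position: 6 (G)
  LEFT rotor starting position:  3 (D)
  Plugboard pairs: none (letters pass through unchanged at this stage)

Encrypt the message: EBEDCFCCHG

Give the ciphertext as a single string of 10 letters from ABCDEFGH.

Char 1 ('E'): step: R->7, L=3; E->plug->E->R->A->L->G->refl->C->L'->F->R'->A->plug->A
Char 2 ('B'): step: R->0, L->4 (L advanced); B->plug->B->R->G->L->C->refl->G->L'->A->R'->C->plug->C
Char 3 ('E'): step: R->1, L=4; E->plug->E->R->B->L->E->refl->D->L'->F->R'->A->plug->A
Char 4 ('D'): step: R->2, L=4; D->plug->D->R->A->L->G->refl->C->L'->G->R'->A->plug->A
Char 5 ('C'): step: R->3, L=4; C->plug->C->R->H->L->F->refl->B->L'->E->R'->A->plug->A
Char 6 ('F'): step: R->4, L=4; F->plug->F->R->C->L->H->refl->A->L'->D->R'->H->plug->H
Char 7 ('C'): step: R->5, L=4; C->plug->C->R->H->L->F->refl->B->L'->E->R'->D->plug->D
Char 8 ('C'): step: R->6, L=4; C->plug->C->R->D->L->A->refl->H->L'->C->R'->E->plug->E
Char 9 ('H'): step: R->7, L=4; H->plug->H->R->G->L->C->refl->G->L'->A->R'->E->plug->E
Char 10 ('G'): step: R->0, L->5 (L advanced); G->plug->G->R->F->L->B->refl->F->L'->H->R'->D->plug->D

Answer: ACAAAHDEED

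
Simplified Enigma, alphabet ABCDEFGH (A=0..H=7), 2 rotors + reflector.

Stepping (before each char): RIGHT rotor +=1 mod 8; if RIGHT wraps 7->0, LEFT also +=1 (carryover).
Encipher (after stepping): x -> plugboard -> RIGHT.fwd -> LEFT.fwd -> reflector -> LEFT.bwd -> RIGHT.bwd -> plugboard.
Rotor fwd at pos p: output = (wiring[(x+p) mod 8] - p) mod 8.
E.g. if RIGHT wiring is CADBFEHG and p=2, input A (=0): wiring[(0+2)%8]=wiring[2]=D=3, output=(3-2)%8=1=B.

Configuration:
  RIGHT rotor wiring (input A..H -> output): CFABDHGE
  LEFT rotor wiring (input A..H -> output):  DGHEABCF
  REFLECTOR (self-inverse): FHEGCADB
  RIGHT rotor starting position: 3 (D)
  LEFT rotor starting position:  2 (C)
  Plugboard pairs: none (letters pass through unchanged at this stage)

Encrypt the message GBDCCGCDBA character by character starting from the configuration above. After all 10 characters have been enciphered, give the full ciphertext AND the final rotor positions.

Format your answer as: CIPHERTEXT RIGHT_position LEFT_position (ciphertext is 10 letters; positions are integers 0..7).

Answer: DCHBECDBDH 5 3

Derivation:
Char 1 ('G'): step: R->4, L=2; G->plug->G->R->E->L->A->refl->F->L'->A->R'->D->plug->D
Char 2 ('B'): step: R->5, L=2; B->plug->B->R->B->L->C->refl->E->L'->H->R'->C->plug->C
Char 3 ('D'): step: R->6, L=2; D->plug->D->R->H->L->E->refl->C->L'->B->R'->H->plug->H
Char 4 ('C'): step: R->7, L=2; C->plug->C->R->G->L->B->refl->H->L'->D->R'->B->plug->B
Char 5 ('C'): step: R->0, L->3 (L advanced); C->plug->C->R->A->L->B->refl->H->L'->D->R'->E->plug->E
Char 6 ('G'): step: R->1, L=3; G->plug->G->R->D->L->H->refl->B->L'->A->R'->C->plug->C
Char 7 ('C'): step: R->2, L=3; C->plug->C->R->B->L->F->refl->A->L'->F->R'->D->plug->D
Char 8 ('D'): step: R->3, L=3; D->plug->D->R->D->L->H->refl->B->L'->A->R'->B->plug->B
Char 9 ('B'): step: R->4, L=3; B->plug->B->R->D->L->H->refl->B->L'->A->R'->D->plug->D
Char 10 ('A'): step: R->5, L=3; A->plug->A->R->C->L->G->refl->D->L'->G->R'->H->plug->H
Final: ciphertext=DCHBECDBDH, RIGHT=5, LEFT=3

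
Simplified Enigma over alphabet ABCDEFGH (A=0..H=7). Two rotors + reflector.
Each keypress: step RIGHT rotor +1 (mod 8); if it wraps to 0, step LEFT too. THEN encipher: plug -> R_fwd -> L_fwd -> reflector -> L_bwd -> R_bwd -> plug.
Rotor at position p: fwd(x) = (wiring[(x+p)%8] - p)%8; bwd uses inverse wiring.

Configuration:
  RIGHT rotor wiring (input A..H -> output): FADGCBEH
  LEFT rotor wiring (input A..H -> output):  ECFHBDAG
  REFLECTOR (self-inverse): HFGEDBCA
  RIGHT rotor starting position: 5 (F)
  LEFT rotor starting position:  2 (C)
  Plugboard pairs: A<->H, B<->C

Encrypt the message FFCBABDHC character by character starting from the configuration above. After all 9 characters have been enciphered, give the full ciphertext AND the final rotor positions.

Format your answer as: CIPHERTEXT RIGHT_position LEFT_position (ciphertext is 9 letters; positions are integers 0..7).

Answer: EBGFEFCDB 6 3

Derivation:
Char 1 ('F'): step: R->6, L=2; F->plug->F->R->A->L->D->refl->E->L'->F->R'->E->plug->E
Char 2 ('F'): step: R->7, L=2; F->plug->F->R->D->L->B->refl->F->L'->B->R'->C->plug->B
Char 3 ('C'): step: R->0, L->3 (L advanced); C->plug->B->R->A->L->E->refl->D->L'->E->R'->G->plug->G
Char 4 ('B'): step: R->1, L=3; B->plug->C->R->F->L->B->refl->F->L'->D->R'->F->plug->F
Char 5 ('A'): step: R->2, L=3; A->plug->H->R->G->L->H->refl->A->L'->C->R'->E->plug->E
Char 6 ('B'): step: R->3, L=3; B->plug->C->R->G->L->H->refl->A->L'->C->R'->F->plug->F
Char 7 ('D'): step: R->4, L=3; D->plug->D->R->D->L->F->refl->B->L'->F->R'->B->plug->C
Char 8 ('H'): step: R->5, L=3; H->plug->A->R->E->L->D->refl->E->L'->A->R'->D->plug->D
Char 9 ('C'): step: R->6, L=3; C->plug->B->R->B->L->G->refl->C->L'->H->R'->C->plug->B
Final: ciphertext=EBGFEFCDB, RIGHT=6, LEFT=3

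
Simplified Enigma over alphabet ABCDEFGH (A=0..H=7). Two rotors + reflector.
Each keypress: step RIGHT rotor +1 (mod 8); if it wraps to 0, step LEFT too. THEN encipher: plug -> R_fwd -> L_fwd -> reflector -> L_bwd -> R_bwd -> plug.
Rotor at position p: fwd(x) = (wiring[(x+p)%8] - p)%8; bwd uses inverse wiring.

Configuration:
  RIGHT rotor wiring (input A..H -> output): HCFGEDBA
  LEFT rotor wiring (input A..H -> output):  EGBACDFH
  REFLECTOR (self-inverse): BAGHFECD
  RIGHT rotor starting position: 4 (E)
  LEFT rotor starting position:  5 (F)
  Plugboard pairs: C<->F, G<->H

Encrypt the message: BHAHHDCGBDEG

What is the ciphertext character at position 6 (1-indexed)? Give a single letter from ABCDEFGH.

Char 1 ('B'): step: R->5, L=5; B->plug->B->R->E->L->B->refl->A->L'->B->R'->G->plug->H
Char 2 ('H'): step: R->6, L=5; H->plug->G->R->G->L->D->refl->H->L'->D->R'->A->plug->A
Char 3 ('A'): step: R->7, L=5; A->plug->A->R->B->L->A->refl->B->L'->E->R'->G->plug->H
Char 4 ('H'): step: R->0, L->6 (L advanced); H->plug->G->R->B->L->B->refl->A->L'->D->R'->F->plug->C
Char 5 ('H'): step: R->1, L=6; H->plug->G->R->H->L->F->refl->E->L'->G->R'->H->plug->G
Char 6 ('D'): step: R->2, L=6; D->plug->D->R->B->L->B->refl->A->L'->D->R'->A->plug->A

A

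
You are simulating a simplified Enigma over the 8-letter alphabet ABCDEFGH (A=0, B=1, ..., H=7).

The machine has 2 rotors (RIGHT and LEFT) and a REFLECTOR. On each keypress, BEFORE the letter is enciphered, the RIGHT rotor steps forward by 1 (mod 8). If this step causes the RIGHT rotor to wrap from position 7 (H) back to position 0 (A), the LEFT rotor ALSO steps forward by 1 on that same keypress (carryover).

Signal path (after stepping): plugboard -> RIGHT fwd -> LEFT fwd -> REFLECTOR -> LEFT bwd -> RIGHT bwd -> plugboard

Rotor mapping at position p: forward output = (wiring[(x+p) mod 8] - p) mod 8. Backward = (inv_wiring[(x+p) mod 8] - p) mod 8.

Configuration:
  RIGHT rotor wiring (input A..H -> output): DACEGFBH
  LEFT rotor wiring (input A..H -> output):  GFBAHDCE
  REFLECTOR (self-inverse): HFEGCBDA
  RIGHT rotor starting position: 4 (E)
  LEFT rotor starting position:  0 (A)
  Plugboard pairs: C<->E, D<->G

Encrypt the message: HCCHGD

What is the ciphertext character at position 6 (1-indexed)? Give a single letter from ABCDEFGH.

Char 1 ('H'): step: R->5, L=0; H->plug->H->R->B->L->F->refl->B->L'->C->R'->C->plug->E
Char 2 ('C'): step: R->6, L=0; C->plug->E->R->E->L->H->refl->A->L'->D->R'->A->plug->A
Char 3 ('C'): step: R->7, L=0; C->plug->E->R->F->L->D->refl->G->L'->A->R'->A->plug->A
Char 4 ('H'): step: R->0, L->1 (L advanced); H->plug->H->R->H->L->F->refl->B->L'->F->R'->F->plug->F
Char 5 ('G'): step: R->1, L=1; G->plug->D->R->F->L->B->refl->F->L'->H->R'->A->plug->A
Char 6 ('D'): step: R->2, L=1; D->plug->G->R->B->L->A->refl->H->L'->C->R'->B->plug->B

B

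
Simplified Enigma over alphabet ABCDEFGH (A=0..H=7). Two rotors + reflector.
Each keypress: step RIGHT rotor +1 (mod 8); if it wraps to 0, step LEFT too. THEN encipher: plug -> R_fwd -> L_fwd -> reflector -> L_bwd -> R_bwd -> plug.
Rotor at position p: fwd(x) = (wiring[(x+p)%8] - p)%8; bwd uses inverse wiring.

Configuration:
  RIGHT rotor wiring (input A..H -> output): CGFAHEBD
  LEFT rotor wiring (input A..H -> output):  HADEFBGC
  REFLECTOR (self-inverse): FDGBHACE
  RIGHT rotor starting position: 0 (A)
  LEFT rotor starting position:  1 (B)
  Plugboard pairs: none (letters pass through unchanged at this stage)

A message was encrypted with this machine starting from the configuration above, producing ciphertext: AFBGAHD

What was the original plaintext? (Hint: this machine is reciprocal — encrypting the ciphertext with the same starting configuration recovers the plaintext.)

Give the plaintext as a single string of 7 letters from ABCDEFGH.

Answer: BEADEFH

Derivation:
Char 1 ('A'): step: R->1, L=1; A->plug->A->R->F->L->F->refl->A->L'->E->R'->B->plug->B
Char 2 ('F'): step: R->2, L=1; F->plug->F->R->B->L->C->refl->G->L'->H->R'->E->plug->E
Char 3 ('B'): step: R->3, L=1; B->plug->B->R->E->L->A->refl->F->L'->F->R'->A->plug->A
Char 4 ('G'): step: R->4, L=1; G->plug->G->R->B->L->C->refl->G->L'->H->R'->D->plug->D
Char 5 ('A'): step: R->5, L=1; A->plug->A->R->H->L->G->refl->C->L'->B->R'->E->plug->E
Char 6 ('H'): step: R->6, L=1; H->plug->H->R->G->L->B->refl->D->L'->C->R'->F->plug->F
Char 7 ('D'): step: R->7, L=1; D->plug->D->R->G->L->B->refl->D->L'->C->R'->H->plug->H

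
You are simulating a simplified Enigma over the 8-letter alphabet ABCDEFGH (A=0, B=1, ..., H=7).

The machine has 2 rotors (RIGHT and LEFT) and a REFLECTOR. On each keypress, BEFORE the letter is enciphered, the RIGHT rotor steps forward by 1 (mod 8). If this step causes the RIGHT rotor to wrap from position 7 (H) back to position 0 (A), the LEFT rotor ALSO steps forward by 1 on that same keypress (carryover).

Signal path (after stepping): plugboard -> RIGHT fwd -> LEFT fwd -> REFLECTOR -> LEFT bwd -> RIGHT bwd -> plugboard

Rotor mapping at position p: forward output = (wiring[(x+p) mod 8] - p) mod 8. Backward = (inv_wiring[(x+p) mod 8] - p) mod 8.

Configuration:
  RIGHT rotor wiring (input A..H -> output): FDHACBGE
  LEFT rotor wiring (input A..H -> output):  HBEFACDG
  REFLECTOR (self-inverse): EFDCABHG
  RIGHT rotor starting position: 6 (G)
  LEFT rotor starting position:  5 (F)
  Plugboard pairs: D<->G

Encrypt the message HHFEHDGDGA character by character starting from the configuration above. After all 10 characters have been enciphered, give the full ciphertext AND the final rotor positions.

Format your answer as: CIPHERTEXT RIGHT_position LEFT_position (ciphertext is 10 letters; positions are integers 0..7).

Char 1 ('H'): step: R->7, L=5; H->plug->H->R->H->L->D->refl->C->L'->D->R'->F->plug->F
Char 2 ('H'): step: R->0, L->6 (L advanced); H->plug->H->R->E->L->G->refl->H->L'->F->R'->A->plug->A
Char 3 ('F'): step: R->1, L=6; F->plug->F->R->F->L->H->refl->G->L'->E->R'->H->plug->H
Char 4 ('E'): step: R->2, L=6; E->plug->E->R->E->L->G->refl->H->L'->F->R'->A->plug->A
Char 5 ('H'): step: R->3, L=6; H->plug->H->R->E->L->G->refl->H->L'->F->R'->A->plug->A
Char 6 ('D'): step: R->4, L=6; D->plug->G->R->D->L->D->refl->C->L'->G->R'->A->plug->A
Char 7 ('G'): step: R->5, L=6; G->plug->D->R->A->L->F->refl->B->L'->C->R'->F->plug->F
Char 8 ('D'): step: R->6, L=6; D->plug->G->R->E->L->G->refl->H->L'->F->R'->D->plug->G
Char 9 ('G'): step: R->7, L=6; G->plug->D->R->A->L->F->refl->B->L'->C->R'->G->plug->D
Char 10 ('A'): step: R->0, L->7 (L advanced); A->plug->A->R->F->L->B->refl->F->L'->D->R'->B->plug->B
Final: ciphertext=FAHAAAFGDB, RIGHT=0, LEFT=7

Answer: FAHAAAFGDB 0 7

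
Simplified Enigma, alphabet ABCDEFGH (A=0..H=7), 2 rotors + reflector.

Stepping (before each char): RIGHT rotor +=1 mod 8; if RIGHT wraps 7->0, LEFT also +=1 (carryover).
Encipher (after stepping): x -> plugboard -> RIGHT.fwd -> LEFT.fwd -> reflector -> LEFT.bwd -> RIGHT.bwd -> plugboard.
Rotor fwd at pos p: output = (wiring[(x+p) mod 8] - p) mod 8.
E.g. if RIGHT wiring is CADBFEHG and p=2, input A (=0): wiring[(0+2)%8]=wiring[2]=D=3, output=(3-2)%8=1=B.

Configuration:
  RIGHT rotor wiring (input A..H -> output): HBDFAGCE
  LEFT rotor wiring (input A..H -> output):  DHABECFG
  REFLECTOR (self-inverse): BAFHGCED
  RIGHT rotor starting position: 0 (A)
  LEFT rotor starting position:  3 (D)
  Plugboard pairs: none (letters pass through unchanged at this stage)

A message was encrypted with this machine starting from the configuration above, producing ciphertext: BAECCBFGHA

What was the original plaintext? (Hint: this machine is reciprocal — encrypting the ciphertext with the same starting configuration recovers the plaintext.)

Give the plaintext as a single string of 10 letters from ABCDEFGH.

Char 1 ('B'): step: R->1, L=3; B->plug->B->R->C->L->H->refl->D->L'->E->R'->C->plug->C
Char 2 ('A'): step: R->2, L=3; A->plug->A->R->B->L->B->refl->A->L'->F->R'->G->plug->G
Char 3 ('E'): step: R->3, L=3; E->plug->E->R->B->L->B->refl->A->L'->F->R'->B->plug->B
Char 4 ('C'): step: R->4, L=3; C->plug->C->R->G->L->E->refl->G->L'->A->R'->D->plug->D
Char 5 ('C'): step: R->5, L=3; C->plug->C->R->H->L->F->refl->C->L'->D->R'->H->plug->H
Char 6 ('B'): step: R->6, L=3; B->plug->B->R->G->L->E->refl->G->L'->A->R'->H->plug->H
Char 7 ('F'): step: R->7, L=3; F->plug->F->R->B->L->B->refl->A->L'->F->R'->A->plug->A
Char 8 ('G'): step: R->0, L->4 (L advanced); G->plug->G->R->C->L->B->refl->A->L'->A->R'->E->plug->E
Char 9 ('H'): step: R->1, L=4; H->plug->H->R->G->L->E->refl->G->L'->B->R'->F->plug->F
Char 10 ('A'): step: R->2, L=4; A->plug->A->R->B->L->G->refl->E->L'->G->R'->C->plug->C

Answer: CGBDHHAEFC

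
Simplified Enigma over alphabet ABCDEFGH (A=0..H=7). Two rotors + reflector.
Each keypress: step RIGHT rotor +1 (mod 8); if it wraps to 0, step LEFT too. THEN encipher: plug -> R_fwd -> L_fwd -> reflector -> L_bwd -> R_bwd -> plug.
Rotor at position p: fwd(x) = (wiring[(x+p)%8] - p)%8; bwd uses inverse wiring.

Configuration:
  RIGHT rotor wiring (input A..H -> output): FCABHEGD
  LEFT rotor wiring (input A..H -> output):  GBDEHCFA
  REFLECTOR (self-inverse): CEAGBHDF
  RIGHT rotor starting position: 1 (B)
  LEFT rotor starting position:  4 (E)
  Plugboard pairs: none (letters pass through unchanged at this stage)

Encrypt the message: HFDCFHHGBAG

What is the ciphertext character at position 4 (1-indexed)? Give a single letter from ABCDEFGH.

Char 1 ('H'): step: R->2, L=4; H->plug->H->R->A->L->D->refl->G->L'->B->R'->F->plug->F
Char 2 ('F'): step: R->3, L=4; F->plug->F->R->C->L->B->refl->E->L'->D->R'->D->plug->D
Char 3 ('D'): step: R->4, L=4; D->plug->D->R->H->L->A->refl->C->L'->E->R'->G->plug->G
Char 4 ('C'): step: R->5, L=4; C->plug->C->R->G->L->H->refl->F->L'->F->R'->E->plug->E

E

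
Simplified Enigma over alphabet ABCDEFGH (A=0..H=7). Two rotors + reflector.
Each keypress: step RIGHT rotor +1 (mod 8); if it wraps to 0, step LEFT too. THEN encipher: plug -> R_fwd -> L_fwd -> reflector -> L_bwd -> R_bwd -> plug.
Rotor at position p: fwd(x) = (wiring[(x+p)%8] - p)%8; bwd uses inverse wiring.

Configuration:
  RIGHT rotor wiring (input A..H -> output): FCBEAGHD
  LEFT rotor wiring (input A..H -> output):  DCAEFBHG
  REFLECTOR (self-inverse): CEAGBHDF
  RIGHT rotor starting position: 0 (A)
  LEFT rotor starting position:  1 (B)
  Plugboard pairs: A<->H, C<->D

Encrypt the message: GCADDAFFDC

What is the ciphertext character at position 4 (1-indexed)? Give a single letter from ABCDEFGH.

Char 1 ('G'): step: R->1, L=1; G->plug->G->R->C->L->D->refl->G->L'->F->R'->E->plug->E
Char 2 ('C'): step: R->2, L=1; C->plug->D->R->E->L->A->refl->C->L'->H->R'->A->plug->H
Char 3 ('A'): step: R->3, L=1; A->plug->H->R->G->L->F->refl->H->L'->B->R'->A->plug->H
Char 4 ('D'): step: R->4, L=1; D->plug->C->R->D->L->E->refl->B->L'->A->R'->H->plug->A

A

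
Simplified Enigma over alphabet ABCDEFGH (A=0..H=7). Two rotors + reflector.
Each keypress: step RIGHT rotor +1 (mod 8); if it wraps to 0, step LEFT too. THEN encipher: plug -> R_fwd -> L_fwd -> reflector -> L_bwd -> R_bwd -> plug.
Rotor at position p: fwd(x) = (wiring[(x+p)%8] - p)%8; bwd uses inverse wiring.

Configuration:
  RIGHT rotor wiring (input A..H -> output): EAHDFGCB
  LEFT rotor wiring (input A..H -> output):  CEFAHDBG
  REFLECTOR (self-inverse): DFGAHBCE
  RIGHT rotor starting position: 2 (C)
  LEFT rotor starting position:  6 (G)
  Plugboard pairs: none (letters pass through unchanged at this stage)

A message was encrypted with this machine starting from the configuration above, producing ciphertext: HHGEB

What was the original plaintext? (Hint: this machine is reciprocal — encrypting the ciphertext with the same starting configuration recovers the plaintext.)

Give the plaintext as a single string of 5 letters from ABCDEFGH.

Answer: BCDHH

Derivation:
Char 1 ('H'): step: R->3, L=6; H->plug->H->R->E->L->H->refl->E->L'->C->R'->B->plug->B
Char 2 ('H'): step: R->4, L=6; H->plug->H->R->H->L->F->refl->B->L'->G->R'->C->plug->C
Char 3 ('G'): step: R->5, L=6; G->plug->G->R->G->L->B->refl->F->L'->H->R'->D->plug->D
Char 4 ('E'): step: R->6, L=6; E->plug->E->R->B->L->A->refl->D->L'->A->R'->H->plug->H
Char 5 ('B'): step: R->7, L=6; B->plug->B->R->F->L->C->refl->G->L'->D->R'->H->plug->H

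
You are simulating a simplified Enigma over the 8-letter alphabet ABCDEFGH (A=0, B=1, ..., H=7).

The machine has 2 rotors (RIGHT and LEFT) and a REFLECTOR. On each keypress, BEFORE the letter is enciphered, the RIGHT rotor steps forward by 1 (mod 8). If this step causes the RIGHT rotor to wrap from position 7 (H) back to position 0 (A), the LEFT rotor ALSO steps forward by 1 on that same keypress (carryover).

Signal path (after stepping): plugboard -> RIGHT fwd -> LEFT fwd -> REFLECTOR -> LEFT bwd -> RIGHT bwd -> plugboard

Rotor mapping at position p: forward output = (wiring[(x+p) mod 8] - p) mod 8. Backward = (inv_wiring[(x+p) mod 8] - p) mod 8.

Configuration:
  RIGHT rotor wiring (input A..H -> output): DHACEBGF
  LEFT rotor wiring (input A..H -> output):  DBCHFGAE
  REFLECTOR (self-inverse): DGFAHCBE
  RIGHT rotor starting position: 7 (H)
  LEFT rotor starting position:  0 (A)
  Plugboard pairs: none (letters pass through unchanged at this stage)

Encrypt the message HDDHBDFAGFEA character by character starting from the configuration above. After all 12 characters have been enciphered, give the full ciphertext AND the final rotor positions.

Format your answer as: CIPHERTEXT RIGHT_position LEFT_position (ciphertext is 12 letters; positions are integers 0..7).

Answer: AFEDFCBCECAD 3 2

Derivation:
Char 1 ('H'): step: R->0, L->1 (L advanced); H->plug->H->R->F->L->H->refl->E->L'->D->R'->A->plug->A
Char 2 ('D'): step: R->1, L=1; D->plug->D->R->D->L->E->refl->H->L'->F->R'->F->plug->F
Char 3 ('D'): step: R->2, L=1; D->plug->D->R->H->L->C->refl->F->L'->E->R'->E->plug->E
Char 4 ('H'): step: R->3, L=1; H->plug->H->R->F->L->H->refl->E->L'->D->R'->D->plug->D
Char 5 ('B'): step: R->4, L=1; B->plug->B->R->F->L->H->refl->E->L'->D->R'->F->plug->F
Char 6 ('D'): step: R->5, L=1; D->plug->D->R->G->L->D->refl->A->L'->A->R'->C->plug->C
Char 7 ('F'): step: R->6, L=1; F->plug->F->R->E->L->F->refl->C->L'->H->R'->B->plug->B
Char 8 ('A'): step: R->7, L=1; A->plug->A->R->G->L->D->refl->A->L'->A->R'->C->plug->C
Char 9 ('G'): step: R->0, L->2 (L advanced); G->plug->G->R->G->L->B->refl->G->L'->E->R'->E->plug->E
Char 10 ('F'): step: R->1, L=2; F->plug->F->R->F->L->C->refl->F->L'->B->R'->C->plug->C
Char 11 ('E'): step: R->2, L=2; E->plug->E->R->E->L->G->refl->B->L'->G->R'->A->plug->A
Char 12 ('A'): step: R->3, L=2; A->plug->A->R->H->L->H->refl->E->L'->D->R'->D->plug->D
Final: ciphertext=AFEDFCBCECAD, RIGHT=3, LEFT=2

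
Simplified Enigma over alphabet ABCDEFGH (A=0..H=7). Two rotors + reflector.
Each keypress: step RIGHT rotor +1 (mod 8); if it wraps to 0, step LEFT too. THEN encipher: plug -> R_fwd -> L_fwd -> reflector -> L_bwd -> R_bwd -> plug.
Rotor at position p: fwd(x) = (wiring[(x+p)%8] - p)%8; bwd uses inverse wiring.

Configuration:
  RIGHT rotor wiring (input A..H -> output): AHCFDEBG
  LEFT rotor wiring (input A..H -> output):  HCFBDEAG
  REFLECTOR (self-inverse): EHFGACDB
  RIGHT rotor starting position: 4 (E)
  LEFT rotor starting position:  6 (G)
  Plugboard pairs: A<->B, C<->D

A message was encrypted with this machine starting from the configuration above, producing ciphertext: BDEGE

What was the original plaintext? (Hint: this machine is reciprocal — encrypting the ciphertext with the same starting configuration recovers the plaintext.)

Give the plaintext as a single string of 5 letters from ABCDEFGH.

Answer: FEDCC

Derivation:
Char 1 ('B'): step: R->5, L=6; B->plug->A->R->H->L->G->refl->D->L'->F->R'->F->plug->F
Char 2 ('D'): step: R->6, L=6; D->plug->C->R->C->L->B->refl->H->L'->E->R'->E->plug->E
Char 3 ('E'): step: R->7, L=6; E->plug->E->R->G->L->F->refl->C->L'->A->R'->C->plug->D
Char 4 ('G'): step: R->0, L->7 (L advanced); G->plug->G->R->B->L->A->refl->E->L'->F->R'->D->plug->C
Char 5 ('E'): step: R->1, L=7; E->plug->E->R->D->L->G->refl->D->L'->C->R'->D->plug->C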